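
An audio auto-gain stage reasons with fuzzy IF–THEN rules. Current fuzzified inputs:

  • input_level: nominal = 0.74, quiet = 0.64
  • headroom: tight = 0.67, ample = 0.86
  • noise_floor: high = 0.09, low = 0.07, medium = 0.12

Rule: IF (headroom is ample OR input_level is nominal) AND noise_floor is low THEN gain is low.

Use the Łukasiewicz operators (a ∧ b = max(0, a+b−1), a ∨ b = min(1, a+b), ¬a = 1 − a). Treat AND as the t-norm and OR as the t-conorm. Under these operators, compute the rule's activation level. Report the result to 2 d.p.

firing strength: (ample=0.86 OR nominal=0.74) = 1.00; AND[max(0, a+b−1)] with low=0.07 → w = 0.07

0.07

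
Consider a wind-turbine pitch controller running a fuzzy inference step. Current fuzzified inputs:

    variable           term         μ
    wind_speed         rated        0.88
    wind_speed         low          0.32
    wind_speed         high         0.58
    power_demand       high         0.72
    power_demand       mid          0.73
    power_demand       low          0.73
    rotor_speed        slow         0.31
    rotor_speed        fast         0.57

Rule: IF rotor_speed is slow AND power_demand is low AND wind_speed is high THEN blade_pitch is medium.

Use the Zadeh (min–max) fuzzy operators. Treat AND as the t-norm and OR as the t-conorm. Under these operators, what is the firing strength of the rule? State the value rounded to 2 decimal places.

0.31

firing strength: slow=0.31, low=0.73, high=0.58; AND[min(a, b)] → w = 0.31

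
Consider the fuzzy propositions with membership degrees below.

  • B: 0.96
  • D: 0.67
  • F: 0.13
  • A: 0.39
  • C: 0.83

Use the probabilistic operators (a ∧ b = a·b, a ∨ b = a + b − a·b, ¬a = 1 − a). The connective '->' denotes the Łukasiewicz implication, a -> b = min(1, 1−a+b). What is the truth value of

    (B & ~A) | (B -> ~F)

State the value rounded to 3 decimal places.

~A = 1 − 0.3900 = 0.6100
B & ~A = a·b on (0.9600, 0.6100) = 0.5856
~F = 1 − 0.1300 = 0.8700
B -> ~F  [Łukasiewicz: min(1, 1−a+b)] with a=0.9600, b=0.8700 → 0.9100
(B & ~A) | (B -> ~F) = a + b − a·b on (0.5856, 0.9100) = 0.9627

0.963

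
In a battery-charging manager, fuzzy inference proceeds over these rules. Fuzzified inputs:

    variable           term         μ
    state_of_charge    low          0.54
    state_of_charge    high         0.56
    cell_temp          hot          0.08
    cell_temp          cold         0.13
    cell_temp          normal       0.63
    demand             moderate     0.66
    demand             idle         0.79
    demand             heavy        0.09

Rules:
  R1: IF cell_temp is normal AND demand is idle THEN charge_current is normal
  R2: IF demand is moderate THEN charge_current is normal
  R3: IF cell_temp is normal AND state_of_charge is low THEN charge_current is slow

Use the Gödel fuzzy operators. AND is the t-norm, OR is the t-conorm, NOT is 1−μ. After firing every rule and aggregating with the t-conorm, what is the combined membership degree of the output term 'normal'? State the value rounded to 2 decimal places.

R1: normal=0.63, idle=0.79; AND[min(a, b)] → w = 0.63
R2: moderate=0.66 → w = 0.66
R3: normal=0.63, low=0.54; AND[min(a, b)] → w = 0.54
Rules with consequent 'normal': {R1, R2} → strengths 0.63, 0.66
Aggregate via t-conorm [max(a, b)]: 0.66

0.66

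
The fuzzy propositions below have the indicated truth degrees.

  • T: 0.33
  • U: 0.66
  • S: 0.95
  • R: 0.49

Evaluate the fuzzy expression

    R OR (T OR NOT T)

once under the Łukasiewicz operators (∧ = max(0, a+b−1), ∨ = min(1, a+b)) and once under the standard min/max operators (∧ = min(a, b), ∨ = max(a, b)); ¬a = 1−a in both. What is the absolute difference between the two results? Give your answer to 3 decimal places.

0.330

Under Łukasiewicz:
  NOT T = 1 − 0.33 = 0.67
  T OR NOT T = min(1, a+b) on (0.33, 0.67) = 1.00
  R OR (T OR NOT T) = min(1, a+b) on (0.49, 1.00) = 1.00
  → value = 1.0000
Under standard min/max:
  NOT T = 1 − 0.33 = 0.67
  T OR NOT T = max(a, b) on (0.33, 0.67) = 0.67
  R OR (T OR NOT T) = max(a, b) on (0.49, 0.67) = 0.67
  → value = 0.6700
|1.0000 − 0.6700| = 0.330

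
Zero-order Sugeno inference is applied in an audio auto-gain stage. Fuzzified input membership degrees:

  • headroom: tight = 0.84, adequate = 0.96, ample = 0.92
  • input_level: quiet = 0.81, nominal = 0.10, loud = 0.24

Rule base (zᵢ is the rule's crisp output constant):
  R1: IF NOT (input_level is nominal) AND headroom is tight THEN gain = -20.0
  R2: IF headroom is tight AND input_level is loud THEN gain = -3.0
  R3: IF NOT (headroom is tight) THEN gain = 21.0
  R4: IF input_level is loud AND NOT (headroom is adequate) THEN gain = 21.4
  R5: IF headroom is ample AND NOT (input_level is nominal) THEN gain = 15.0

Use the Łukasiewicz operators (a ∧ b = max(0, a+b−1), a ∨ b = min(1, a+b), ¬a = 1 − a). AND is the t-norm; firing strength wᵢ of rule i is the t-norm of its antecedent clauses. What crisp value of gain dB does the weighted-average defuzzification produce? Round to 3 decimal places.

R1 (z=-20.0): ¬nominal=1−0.10=0.90, tight=0.84; AND[max(0, a+b−1)] → w = 0.74
R2 (z=-3.0): tight=0.84, loud=0.24; AND[max(0, a+b−1)] → w = 0.08
R3 (z=21.0): ¬tight=1−0.84=0.16 → w = 0.16
R4 (z=21.4): loud=0.24, ¬adequate=1−0.96=0.04; AND[max(0, a+b−1)] → w = 0.00
R5 (z=15.0): ample=0.92, ¬nominal=1−0.10=0.90; AND[max(0, a+b−1)] → w = 0.82
Weighted average = (0.74·-20.0 + 0.08·-3.0 + 0.16·21.0 + 0.00·21.4 + 0.82·15.0) / (0.74 + 0.08 + 0.16 + 0.00 + 0.82)
  = 0.6200 / 1.8000 = 0.344

0.344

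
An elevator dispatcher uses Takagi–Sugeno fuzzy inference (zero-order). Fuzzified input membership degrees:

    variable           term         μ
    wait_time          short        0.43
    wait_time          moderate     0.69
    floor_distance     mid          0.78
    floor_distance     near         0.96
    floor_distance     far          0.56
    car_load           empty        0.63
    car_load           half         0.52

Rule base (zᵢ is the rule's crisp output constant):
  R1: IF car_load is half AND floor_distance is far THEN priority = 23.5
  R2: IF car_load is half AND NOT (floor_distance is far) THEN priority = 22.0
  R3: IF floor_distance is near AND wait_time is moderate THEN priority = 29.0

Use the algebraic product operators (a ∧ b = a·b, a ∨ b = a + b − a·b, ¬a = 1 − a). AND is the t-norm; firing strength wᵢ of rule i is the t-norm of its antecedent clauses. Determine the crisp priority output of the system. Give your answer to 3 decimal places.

R1 (z=23.5): half=0.52, far=0.56; AND[a·b] → w = 0.2912
R2 (z=22.0): half=0.52, ¬far=1−0.56=0.44; AND[a·b] → w = 0.2288
R3 (z=29.0): near=0.96, moderate=0.69; AND[a·b] → w = 0.6624
Weighted average = (0.2912·23.5 + 0.2288·22.0 + 0.6624·29.0) / (0.2912 + 0.2288 + 0.6624)
  = 31.0864 / 1.1824 = 26.291

26.291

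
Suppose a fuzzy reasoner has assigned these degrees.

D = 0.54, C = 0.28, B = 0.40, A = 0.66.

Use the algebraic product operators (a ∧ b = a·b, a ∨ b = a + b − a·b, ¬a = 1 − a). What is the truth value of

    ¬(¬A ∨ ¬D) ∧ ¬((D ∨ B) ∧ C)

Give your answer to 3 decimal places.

0.284

¬A = 1 − 0.6600 = 0.3400
¬D = 1 − 0.5400 = 0.4600
¬A ∨ ¬D = a + b − a·b on (0.3400, 0.4600) = 0.6436
¬(¬A ∨ ¬D) = 1 − 0.6436 = 0.3564
D ∨ B = a + b − a·b on (0.5400, 0.4000) = 0.7240
(D ∨ B) ∧ C = a·b on (0.7240, 0.2800) = 0.2027
¬((D ∨ B) ∧ C) = 1 − 0.2027 = 0.7973
¬(¬A ∨ ¬D) ∧ ¬((D ∨ B) ∧ C) = a·b on (0.3564, 0.7973) = 0.2842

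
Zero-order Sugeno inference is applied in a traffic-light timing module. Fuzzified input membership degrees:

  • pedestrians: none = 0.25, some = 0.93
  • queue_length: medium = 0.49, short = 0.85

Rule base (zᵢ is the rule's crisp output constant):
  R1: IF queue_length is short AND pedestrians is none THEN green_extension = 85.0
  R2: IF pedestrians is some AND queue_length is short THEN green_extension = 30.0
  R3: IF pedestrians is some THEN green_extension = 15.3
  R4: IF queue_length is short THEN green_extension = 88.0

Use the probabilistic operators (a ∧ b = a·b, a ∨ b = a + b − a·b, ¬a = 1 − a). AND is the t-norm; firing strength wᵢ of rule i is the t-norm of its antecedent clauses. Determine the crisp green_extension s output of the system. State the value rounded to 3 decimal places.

47.002

R1 (z=85.0): short=0.85, none=0.25; AND[a·b] → w = 0.2125
R2 (z=30.0): some=0.93, short=0.85; AND[a·b] → w = 0.7905
R3 (z=15.3): some=0.93 → w = 0.9300
R4 (z=88.0): short=0.85 → w = 0.8500
Weighted average = (0.2125·85.0 + 0.7905·30.0 + 0.9300·15.3 + 0.8500·88.0) / (0.2125 + 0.7905 + 0.9300 + 0.8500)
  = 130.8065 / 2.7830 = 47.002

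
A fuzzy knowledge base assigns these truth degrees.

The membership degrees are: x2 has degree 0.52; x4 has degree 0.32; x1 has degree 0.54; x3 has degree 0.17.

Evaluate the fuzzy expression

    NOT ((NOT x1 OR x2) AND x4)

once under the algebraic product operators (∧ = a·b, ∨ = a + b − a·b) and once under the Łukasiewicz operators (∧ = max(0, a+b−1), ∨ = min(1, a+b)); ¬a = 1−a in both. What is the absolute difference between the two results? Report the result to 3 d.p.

Under algebraic product:
  NOT x1 = 1 − 0.5400 = 0.4600
  NOT x1 OR x2 = a + b − a·b on (0.4600, 0.5200) = 0.7408
  (NOT x1 OR x2) AND x4 = a·b on (0.7408, 0.3200) = 0.2371
  NOT ((NOT x1 OR x2) AND x4) = 1 − 0.2371 = 0.7629
  → value = 0.7629
Under Łukasiewicz:
  NOT x1 = 1 − 0.54 = 0.46
  NOT x1 OR x2 = min(1, a+b) on (0.46, 0.52) = 0.98
  (NOT x1 OR x2) AND x4 = max(0, a+b−1) on (0.98, 0.32) = 0.30
  NOT ((NOT x1 OR x2) AND x4) = 1 − 0.30 = 0.70
  → value = 0.7000
|0.7629 − 0.7000| = 0.063

0.063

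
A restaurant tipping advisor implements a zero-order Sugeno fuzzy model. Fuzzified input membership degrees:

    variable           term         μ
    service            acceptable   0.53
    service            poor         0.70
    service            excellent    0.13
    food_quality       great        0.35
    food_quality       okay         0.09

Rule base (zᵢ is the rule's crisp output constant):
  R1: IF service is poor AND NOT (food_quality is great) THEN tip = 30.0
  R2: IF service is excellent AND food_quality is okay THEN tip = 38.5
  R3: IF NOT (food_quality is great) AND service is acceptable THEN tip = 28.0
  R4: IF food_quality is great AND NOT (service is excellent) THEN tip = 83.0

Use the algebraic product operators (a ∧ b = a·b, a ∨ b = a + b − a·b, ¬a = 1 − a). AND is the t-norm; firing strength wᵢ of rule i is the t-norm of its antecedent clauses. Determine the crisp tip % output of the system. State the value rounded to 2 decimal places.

43.94

R1 (z=30.0): poor=0.70, ¬great=1−0.35=0.65; AND[a·b] → w = 0.4550
R2 (z=38.5): excellent=0.13, okay=0.09; AND[a·b] → w = 0.0117
R3 (z=28.0): ¬great=1−0.35=0.65, acceptable=0.53; AND[a·b] → w = 0.3445
R4 (z=83.0): great=0.35, ¬excellent=1−0.13=0.87; AND[a·b] → w = 0.3045
Weighted average = (0.4550·30.0 + 0.0117·38.5 + 0.3445·28.0 + 0.3045·83.0) / (0.4550 + 0.0117 + 0.3445 + 0.3045)
  = 49.0199 / 1.1157 = 43.94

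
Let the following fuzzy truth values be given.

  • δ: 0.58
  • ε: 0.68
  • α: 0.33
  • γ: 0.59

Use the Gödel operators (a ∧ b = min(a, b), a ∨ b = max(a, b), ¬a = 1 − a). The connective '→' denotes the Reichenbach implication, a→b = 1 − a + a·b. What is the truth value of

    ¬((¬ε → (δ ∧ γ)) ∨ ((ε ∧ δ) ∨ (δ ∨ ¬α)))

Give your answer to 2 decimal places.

¬ε = 1 − 0.68 = 0.32
δ ∧ γ = min(a, b) on (0.58, 0.59) = 0.58
¬ε → (δ ∧ γ)  [Reichenbach: 1 − a + a·b] with a=0.32, b=0.58 → 0.87
ε ∧ δ = min(a, b) on (0.68, 0.58) = 0.58
¬α = 1 − 0.33 = 0.67
δ ∨ ¬α = max(a, b) on (0.58, 0.67) = 0.67
(ε ∧ δ) ∨ (δ ∨ ¬α) = max(a, b) on (0.58, 0.67) = 0.67
(¬ε → (δ ∧ γ)) ∨ ((ε ∧ δ) ∨ (δ ∨ ¬α)) = max(a, b) on (0.87, 0.67) = 0.87
¬((¬ε → (δ ∧ γ)) ∨ ((ε ∧ δ) ∨ (δ ∨ ¬α))) = 1 − 0.87 = 0.13

0.13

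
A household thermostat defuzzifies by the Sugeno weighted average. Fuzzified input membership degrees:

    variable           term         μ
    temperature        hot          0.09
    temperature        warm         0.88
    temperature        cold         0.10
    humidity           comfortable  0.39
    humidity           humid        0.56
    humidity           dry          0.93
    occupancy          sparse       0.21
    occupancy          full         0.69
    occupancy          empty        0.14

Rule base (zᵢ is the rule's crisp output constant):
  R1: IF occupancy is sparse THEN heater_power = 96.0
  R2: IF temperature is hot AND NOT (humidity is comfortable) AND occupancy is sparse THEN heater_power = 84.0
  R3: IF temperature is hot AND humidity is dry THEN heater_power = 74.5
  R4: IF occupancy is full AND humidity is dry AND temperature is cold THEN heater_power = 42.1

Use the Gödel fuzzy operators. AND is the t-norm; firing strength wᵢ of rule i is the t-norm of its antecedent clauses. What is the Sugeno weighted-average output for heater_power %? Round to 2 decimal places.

R1 (z=96.0): sparse=0.21 → w = 0.21
R2 (z=84.0): hot=0.09, ¬comfortable=1−0.39=0.61, sparse=0.21; AND[min(a, b)] → w = 0.09
R3 (z=74.5): hot=0.09, dry=0.93; AND[min(a, b)] → w = 0.09
R4 (z=42.1): full=0.69, dry=0.93, cold=0.10; AND[min(a, b)] → w = 0.10
Weighted average = (0.21·96.0 + 0.09·84.0 + 0.09·74.5 + 0.10·42.1) / (0.21 + 0.09 + 0.09 + 0.10)
  = 38.6350 / 0.4900 = 78.85

78.85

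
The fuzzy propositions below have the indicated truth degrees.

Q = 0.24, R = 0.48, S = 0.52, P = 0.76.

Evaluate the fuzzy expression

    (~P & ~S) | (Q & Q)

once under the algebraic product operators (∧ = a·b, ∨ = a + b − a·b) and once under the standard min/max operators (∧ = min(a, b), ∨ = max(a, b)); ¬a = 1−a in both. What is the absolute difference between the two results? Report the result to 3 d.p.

0.074

Under algebraic product:
  ~P = 1 − 0.7600 = 0.2400
  ~S = 1 − 0.5200 = 0.4800
  ~P & ~S = a·b on (0.2400, 0.4800) = 0.1152
  Q & Q = a·b on (0.2400, 0.2400) = 0.0576
  (~P & ~S) | (Q & Q) = a + b − a·b on (0.1152, 0.0576) = 0.1662
  → value = 0.1662
Under standard min/max:
  ~P = 1 − 0.76 = 0.24
  ~S = 1 − 0.52 = 0.48
  ~P & ~S = min(a, b) on (0.24, 0.48) = 0.24
  Q & Q = min(a, b) on (0.24, 0.24) = 0.24
  (~P & ~S) | (Q & Q) = max(a, b) on (0.24, 0.24) = 0.24
  → value = 0.2400
|0.1662 − 0.2400| = 0.074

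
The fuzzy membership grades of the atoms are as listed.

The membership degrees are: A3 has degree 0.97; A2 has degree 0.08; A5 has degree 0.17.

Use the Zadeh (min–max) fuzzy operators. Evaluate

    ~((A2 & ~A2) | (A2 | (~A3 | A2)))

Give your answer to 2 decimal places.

~A2 = 1 − 0.08 = 0.92
A2 & ~A2 = min(a, b) on (0.08, 0.92) = 0.08
~A3 = 1 − 0.97 = 0.03
~A3 | A2 = max(a, b) on (0.03, 0.08) = 0.08
A2 | (~A3 | A2) = max(a, b) on (0.08, 0.08) = 0.08
(A2 & ~A2) | (A2 | (~A3 | A2)) = max(a, b) on (0.08, 0.08) = 0.08
~((A2 & ~A2) | (A2 | (~A3 | A2))) = 1 − 0.08 = 0.92

0.92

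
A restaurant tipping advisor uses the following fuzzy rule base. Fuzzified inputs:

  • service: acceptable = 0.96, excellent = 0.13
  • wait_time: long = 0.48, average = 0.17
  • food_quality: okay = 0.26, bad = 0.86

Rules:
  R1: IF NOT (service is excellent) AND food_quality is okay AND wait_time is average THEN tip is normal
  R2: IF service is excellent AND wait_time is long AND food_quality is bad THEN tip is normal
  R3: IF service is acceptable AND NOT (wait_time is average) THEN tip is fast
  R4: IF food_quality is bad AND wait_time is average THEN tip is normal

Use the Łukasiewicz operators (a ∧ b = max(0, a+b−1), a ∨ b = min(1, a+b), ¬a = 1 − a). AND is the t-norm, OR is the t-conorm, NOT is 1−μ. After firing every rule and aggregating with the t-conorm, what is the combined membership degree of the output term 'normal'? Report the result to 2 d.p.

R1: ¬excellent=1−0.13=0.87, okay=0.26, average=0.17; AND[max(0, a+b−1)] → w = 0.00
R2: excellent=0.13, long=0.48, bad=0.86; AND[max(0, a+b−1)] → w = 0.00
R3: acceptable=0.96, ¬average=1−0.17=0.83; AND[max(0, a+b−1)] → w = 0.79
R4: bad=0.86, average=0.17; AND[max(0, a+b−1)] → w = 0.03
Rules with consequent 'normal': {R1, R2, R4} → strengths 0.00, 0.00, 0.03
Aggregate via t-conorm [min(1, a+b)]: 0.03

0.03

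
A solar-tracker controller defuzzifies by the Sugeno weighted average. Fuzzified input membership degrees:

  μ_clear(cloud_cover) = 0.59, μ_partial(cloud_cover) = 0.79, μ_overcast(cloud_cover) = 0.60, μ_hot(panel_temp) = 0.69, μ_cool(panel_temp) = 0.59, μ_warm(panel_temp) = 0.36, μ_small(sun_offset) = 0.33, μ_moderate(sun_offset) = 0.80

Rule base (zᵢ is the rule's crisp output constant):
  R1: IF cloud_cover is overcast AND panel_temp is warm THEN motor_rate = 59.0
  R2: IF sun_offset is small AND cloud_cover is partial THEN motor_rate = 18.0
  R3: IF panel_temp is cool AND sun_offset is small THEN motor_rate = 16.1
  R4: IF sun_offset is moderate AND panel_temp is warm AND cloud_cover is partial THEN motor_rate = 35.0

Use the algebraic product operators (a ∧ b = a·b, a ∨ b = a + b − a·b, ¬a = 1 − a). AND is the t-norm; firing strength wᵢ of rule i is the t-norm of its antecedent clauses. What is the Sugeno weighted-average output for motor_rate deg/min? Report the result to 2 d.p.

R1 (z=59.0): overcast=0.60, warm=0.36; AND[a·b] → w = 0.2160
R2 (z=18.0): small=0.33, partial=0.79; AND[a·b] → w = 0.2607
R3 (z=16.1): cool=0.59, small=0.33; AND[a·b] → w = 0.1947
R4 (z=35.0): moderate=0.80, warm=0.36, partial=0.79; AND[a·b] → w = 0.2275
Weighted average = (0.2160·59.0 + 0.2607·18.0 + 0.1947·16.1 + 0.2275·35.0) / (0.2160 + 0.2607 + 0.1947 + 0.2275)
  = 28.5345 / 0.8989 = 31.74

31.74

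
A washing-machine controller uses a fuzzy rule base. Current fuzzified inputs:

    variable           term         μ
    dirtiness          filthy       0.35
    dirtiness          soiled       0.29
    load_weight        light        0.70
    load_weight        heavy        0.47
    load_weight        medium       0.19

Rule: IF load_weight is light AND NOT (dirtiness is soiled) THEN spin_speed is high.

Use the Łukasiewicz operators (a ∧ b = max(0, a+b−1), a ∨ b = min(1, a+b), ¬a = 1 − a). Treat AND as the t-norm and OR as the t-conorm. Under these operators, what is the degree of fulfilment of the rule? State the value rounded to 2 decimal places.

0.41

firing strength: light=0.70, ¬soiled=1−0.29=0.71; AND[max(0, a+b−1)] → w = 0.41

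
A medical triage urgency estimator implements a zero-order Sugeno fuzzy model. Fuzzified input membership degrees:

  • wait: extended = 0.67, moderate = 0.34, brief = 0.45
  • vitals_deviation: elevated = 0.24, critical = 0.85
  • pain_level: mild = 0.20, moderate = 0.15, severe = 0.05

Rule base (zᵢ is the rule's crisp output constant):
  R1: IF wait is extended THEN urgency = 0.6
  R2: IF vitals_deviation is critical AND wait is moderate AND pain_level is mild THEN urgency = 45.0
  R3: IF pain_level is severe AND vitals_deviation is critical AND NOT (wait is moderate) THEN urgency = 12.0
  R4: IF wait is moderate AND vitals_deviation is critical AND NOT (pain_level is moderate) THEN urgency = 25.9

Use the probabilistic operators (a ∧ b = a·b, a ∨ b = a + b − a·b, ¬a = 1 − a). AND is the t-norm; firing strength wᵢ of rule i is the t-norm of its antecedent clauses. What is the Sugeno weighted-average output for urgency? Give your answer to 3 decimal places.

9.687

R1 (z=0.6): extended=0.67 → w = 0.6700
R2 (z=45.0): critical=0.85, moderate=0.34, mild=0.20; AND[a·b] → w = 0.0578
R3 (z=12.0): severe=0.05, critical=0.85, ¬moderate=1−0.34=0.66; AND[a·b] → w = 0.0280
R4 (z=25.9): moderate=0.34, critical=0.85, ¬moderate=1−0.15=0.85; AND[a·b] → w = 0.2457
Weighted average = (0.6700·0.6 + 0.0578·45.0 + 0.0280·12.0 + 0.2457·25.9) / (0.6700 + 0.0578 + 0.0280 + 0.2457)
  = 9.7019 / 1.0015 = 9.687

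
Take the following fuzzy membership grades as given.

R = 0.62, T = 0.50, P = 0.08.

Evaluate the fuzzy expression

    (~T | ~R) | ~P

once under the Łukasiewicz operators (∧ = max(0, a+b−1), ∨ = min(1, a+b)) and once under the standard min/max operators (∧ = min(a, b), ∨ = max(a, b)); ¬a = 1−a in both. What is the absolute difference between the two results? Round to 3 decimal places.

0.080

Under Łukasiewicz:
  ~T = 1 − 0.50 = 0.50
  ~R = 1 − 0.62 = 0.38
  ~T | ~R = min(1, a+b) on (0.50, 0.38) = 0.88
  ~P = 1 − 0.08 = 0.92
  (~T | ~R) | ~P = min(1, a+b) on (0.88, 0.92) = 1.00
  → value = 1.0000
Under standard min/max:
  ~T = 1 − 0.50 = 0.50
  ~R = 1 − 0.62 = 0.38
  ~T | ~R = max(a, b) on (0.50, 0.38) = 0.50
  ~P = 1 − 0.08 = 0.92
  (~T | ~R) | ~P = max(a, b) on (0.50, 0.92) = 0.92
  → value = 0.9200
|1.0000 − 0.9200| = 0.080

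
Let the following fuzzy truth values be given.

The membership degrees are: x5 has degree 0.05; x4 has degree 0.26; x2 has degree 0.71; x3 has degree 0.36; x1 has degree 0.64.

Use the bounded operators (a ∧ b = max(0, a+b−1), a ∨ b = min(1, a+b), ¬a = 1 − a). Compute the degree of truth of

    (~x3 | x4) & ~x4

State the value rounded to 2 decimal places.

~x3 = 1 − 0.36 = 0.64
~x3 | x4 = min(1, a+b) on (0.64, 0.26) = 0.90
~x4 = 1 − 0.26 = 0.74
(~x3 | x4) & ~x4 = max(0, a+b−1) on (0.90, 0.74) = 0.64

0.64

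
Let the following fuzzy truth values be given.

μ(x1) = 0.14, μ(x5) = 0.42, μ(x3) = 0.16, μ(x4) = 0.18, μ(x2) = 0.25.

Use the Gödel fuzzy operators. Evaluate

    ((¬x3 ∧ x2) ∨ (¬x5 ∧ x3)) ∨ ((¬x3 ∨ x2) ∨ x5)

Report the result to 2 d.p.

0.84

¬x3 = 1 − 0.16 = 0.84
¬x3 ∧ x2 = min(a, b) on (0.84, 0.25) = 0.25
¬x5 = 1 − 0.42 = 0.58
¬x5 ∧ x3 = min(a, b) on (0.58, 0.16) = 0.16
(¬x3 ∧ x2) ∨ (¬x5 ∧ x3) = max(a, b) on (0.25, 0.16) = 0.25
¬x3 = 1 − 0.16 = 0.84
¬x3 ∨ x2 = max(a, b) on (0.84, 0.25) = 0.84
(¬x3 ∨ x2) ∨ x5 = max(a, b) on (0.84, 0.42) = 0.84
((¬x3 ∧ x2) ∨ (¬x5 ∧ x3)) ∨ ((¬x3 ∨ x2) ∨ x5) = max(a, b) on (0.25, 0.84) = 0.84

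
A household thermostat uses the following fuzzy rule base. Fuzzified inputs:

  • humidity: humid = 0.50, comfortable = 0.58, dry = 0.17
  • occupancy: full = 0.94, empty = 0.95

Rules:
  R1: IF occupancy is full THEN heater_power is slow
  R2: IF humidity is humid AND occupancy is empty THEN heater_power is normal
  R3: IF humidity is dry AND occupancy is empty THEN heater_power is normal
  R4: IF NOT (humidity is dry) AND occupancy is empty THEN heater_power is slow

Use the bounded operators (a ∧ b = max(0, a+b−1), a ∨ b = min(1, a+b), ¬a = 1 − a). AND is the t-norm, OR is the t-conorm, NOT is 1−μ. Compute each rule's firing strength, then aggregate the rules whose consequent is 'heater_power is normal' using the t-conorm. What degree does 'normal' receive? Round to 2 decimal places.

0.57

R1: full=0.94 → w = 0.94
R2: humid=0.50, empty=0.95; AND[max(0, a+b−1)] → w = 0.45
R3: dry=0.17, empty=0.95; AND[max(0, a+b−1)] → w = 0.12
R4: ¬dry=1−0.17=0.83, empty=0.95; AND[max(0, a+b−1)] → w = 0.78
Rules with consequent 'normal': {R2, R3} → strengths 0.45, 0.12
Aggregate via t-conorm [min(1, a+b)]: 0.57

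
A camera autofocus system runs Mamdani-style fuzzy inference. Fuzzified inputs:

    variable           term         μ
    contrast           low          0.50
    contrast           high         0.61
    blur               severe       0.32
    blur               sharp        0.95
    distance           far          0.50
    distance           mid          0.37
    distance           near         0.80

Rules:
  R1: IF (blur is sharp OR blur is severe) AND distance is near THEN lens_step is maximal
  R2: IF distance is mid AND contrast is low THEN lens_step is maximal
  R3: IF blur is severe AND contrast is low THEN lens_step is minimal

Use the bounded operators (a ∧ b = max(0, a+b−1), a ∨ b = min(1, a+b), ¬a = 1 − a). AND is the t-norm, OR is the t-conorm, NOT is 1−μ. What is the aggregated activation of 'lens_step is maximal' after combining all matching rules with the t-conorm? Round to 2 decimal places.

0.80

R1: (sharp=0.95 OR severe=0.32) = 1.00; AND[max(0, a+b−1)] with near=0.80 → w = 0.80
R2: mid=0.37, low=0.50; AND[max(0, a+b−1)] → w = 0.00
R3: severe=0.32, low=0.50; AND[max(0, a+b−1)] → w = 0.00
Rules with consequent 'maximal': {R1, R2} → strengths 0.80, 0.00
Aggregate via t-conorm [min(1, a+b)]: 0.80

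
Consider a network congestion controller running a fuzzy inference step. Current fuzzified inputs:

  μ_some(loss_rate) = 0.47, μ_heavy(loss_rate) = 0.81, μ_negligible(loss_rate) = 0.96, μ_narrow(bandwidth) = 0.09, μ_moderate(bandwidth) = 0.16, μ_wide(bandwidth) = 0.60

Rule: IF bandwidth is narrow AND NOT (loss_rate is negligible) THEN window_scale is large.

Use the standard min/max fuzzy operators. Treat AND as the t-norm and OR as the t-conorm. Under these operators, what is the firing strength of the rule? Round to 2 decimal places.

firing strength: narrow=0.09, ¬negligible=1−0.96=0.04; AND[min(a, b)] → w = 0.04

0.04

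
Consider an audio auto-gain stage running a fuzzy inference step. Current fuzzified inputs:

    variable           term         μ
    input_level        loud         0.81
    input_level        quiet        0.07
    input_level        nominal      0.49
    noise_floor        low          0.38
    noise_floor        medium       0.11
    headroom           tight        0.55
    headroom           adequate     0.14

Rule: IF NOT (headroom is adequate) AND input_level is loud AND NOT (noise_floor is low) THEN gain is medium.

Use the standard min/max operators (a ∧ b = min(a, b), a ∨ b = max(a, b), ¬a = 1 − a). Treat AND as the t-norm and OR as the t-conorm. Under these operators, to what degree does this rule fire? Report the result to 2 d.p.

0.62

firing strength: ¬adequate=1−0.14=0.86, loud=0.81, ¬low=1−0.38=0.62; AND[min(a, b)] → w = 0.62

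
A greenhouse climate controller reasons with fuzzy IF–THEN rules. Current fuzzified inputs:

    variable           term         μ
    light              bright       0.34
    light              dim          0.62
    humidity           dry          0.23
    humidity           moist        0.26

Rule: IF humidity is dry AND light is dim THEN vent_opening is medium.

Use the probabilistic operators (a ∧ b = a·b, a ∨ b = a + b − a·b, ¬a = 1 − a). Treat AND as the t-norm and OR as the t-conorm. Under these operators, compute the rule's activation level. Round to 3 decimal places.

firing strength: dry=0.23, dim=0.62; AND[a·b] → w = 0.1426

0.143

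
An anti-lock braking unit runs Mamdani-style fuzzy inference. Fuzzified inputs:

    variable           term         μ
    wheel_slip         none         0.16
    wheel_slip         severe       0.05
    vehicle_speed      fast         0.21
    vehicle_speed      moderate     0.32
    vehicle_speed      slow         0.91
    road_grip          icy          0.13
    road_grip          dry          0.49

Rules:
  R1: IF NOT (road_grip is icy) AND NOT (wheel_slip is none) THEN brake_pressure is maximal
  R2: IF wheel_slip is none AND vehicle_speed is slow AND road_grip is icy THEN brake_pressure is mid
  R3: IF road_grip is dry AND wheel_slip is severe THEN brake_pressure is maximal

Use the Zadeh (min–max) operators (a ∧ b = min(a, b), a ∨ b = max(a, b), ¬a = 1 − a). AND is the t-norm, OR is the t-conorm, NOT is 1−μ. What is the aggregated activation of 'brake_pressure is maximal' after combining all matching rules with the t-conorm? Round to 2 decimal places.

0.84

R1: ¬icy=1−0.13=0.87, ¬none=1−0.16=0.84; AND[min(a, b)] → w = 0.84
R2: none=0.16, slow=0.91, icy=0.13; AND[min(a, b)] → w = 0.13
R3: dry=0.49, severe=0.05; AND[min(a, b)] → w = 0.05
Rules with consequent 'maximal': {R1, R3} → strengths 0.84, 0.05
Aggregate via t-conorm [max(a, b)]: 0.84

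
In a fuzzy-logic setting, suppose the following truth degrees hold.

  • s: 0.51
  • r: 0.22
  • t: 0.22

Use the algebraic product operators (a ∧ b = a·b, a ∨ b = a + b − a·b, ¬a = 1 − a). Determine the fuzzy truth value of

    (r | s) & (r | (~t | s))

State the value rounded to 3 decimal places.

0.566

r | s = a + b − a·b on (0.2200, 0.5100) = 0.6178
~t = 1 − 0.2200 = 0.7800
~t | s = a + b − a·b on (0.7800, 0.5100) = 0.8922
r | (~t | s) = a + b − a·b on (0.2200, 0.8922) = 0.9159
(r | s) & (r | (~t | s)) = a·b on (0.6178, 0.9159) = 0.5659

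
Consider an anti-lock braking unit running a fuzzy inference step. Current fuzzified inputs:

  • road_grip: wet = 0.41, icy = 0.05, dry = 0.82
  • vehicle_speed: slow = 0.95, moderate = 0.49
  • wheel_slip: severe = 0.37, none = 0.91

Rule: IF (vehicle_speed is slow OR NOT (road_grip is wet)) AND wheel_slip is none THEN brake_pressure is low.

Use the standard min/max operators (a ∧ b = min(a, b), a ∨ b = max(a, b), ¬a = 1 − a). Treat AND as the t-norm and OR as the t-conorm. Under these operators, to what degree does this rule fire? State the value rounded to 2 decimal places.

firing strength: (slow=0.95 OR ¬wet=1−0.41=0.59) = 0.95; AND[min(a, b)] with none=0.91 → w = 0.91

0.91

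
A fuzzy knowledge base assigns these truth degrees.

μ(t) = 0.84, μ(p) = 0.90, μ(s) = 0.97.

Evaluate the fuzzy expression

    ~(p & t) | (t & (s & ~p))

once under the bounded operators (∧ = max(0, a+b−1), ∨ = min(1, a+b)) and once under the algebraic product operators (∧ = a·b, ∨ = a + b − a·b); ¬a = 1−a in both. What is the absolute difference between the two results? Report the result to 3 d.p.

0.046

Under bounded:
  p & t = max(0, a+b−1) on (0.90, 0.84) = 0.74
  ~(p & t) = 1 − 0.74 = 0.26
  ~p = 1 − 0.90 = 0.10
  s & ~p = max(0, a+b−1) on (0.97, 0.10) = 0.07
  t & (s & ~p) = max(0, a+b−1) on (0.84, 0.07) = 0.00
  ~(p & t) | (t & (s & ~p)) = min(1, a+b) on (0.26, 0.00) = 0.26
  → value = 0.2600
Under algebraic product:
  p & t = a·b on (0.9000, 0.8400) = 0.7560
  ~(p & t) = 1 − 0.7560 = 0.2440
  ~p = 1 − 0.9000 = 0.1000
  s & ~p = a·b on (0.9700, 0.1000) = 0.0970
  t & (s & ~p) = a·b on (0.8400, 0.0970) = 0.0815
  ~(p & t) | (t & (s & ~p)) = a + b − a·b on (0.2440, 0.0815) = 0.3056
  → value = 0.3056
|0.2600 − 0.3056| = 0.046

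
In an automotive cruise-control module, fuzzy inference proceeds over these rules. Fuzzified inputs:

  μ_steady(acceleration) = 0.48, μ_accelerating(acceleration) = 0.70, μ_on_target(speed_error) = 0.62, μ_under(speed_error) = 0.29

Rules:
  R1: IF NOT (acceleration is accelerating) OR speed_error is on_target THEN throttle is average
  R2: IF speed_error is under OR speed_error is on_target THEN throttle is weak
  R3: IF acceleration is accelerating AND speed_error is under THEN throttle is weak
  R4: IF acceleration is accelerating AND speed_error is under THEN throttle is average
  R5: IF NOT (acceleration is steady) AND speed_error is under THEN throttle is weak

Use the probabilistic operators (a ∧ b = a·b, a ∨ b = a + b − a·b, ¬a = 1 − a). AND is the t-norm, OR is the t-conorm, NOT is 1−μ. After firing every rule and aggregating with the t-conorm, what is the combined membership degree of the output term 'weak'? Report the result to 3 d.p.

R1: ¬accelerating=1−0.70=0.30, on_target=0.62; OR[a + b − a·b] → w = 0.7340
R2: under=0.29, on_target=0.62; OR[a + b − a·b] → w = 0.7302
R3: accelerating=0.70, under=0.29; AND[a·b] → w = 0.2030
R4: accelerating=0.70, under=0.29; AND[a·b] → w = 0.2030
R5: ¬steady=1−0.48=0.52, under=0.29; AND[a·b] → w = 0.1508
Rules with consequent 'weak': {R2, R3, R5} → strengths 0.7302, 0.2030, 0.1508
Aggregate via t-conorm [a + b − a·b]: 0.8174

0.817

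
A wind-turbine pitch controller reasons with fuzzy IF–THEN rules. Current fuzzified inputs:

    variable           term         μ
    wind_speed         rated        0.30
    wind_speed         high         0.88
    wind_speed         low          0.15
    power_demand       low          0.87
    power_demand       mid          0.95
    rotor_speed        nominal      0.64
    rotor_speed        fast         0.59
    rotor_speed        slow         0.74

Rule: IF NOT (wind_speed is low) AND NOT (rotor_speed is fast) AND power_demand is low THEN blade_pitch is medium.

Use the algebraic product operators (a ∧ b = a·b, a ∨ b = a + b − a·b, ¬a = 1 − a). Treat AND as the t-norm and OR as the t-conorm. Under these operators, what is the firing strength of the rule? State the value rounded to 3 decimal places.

firing strength: ¬low=1−0.15=0.85, ¬fast=1−0.59=0.41, low=0.87; AND[a·b] → w = 0.3032

0.303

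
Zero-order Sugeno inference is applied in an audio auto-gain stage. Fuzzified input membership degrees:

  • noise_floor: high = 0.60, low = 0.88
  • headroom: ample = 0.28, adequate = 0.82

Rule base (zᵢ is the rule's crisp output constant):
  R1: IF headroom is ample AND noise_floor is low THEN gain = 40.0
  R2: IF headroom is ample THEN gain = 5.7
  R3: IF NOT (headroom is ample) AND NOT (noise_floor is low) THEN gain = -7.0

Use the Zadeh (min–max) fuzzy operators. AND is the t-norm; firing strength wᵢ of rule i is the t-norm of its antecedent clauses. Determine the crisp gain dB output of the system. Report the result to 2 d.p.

R1 (z=40.0): ample=0.28, low=0.88; AND[min(a, b)] → w = 0.28
R2 (z=5.7): ample=0.28 → w = 0.28
R3 (z=-7.0): ¬ample=1−0.28=0.72, ¬low=1−0.88=0.12; AND[min(a, b)] → w = 0.12
Weighted average = (0.28·40.0 + 0.28·5.7 + 0.12·-7.0) / (0.28 + 0.28 + 0.12)
  = 11.9560 / 0.6800 = 17.58

17.58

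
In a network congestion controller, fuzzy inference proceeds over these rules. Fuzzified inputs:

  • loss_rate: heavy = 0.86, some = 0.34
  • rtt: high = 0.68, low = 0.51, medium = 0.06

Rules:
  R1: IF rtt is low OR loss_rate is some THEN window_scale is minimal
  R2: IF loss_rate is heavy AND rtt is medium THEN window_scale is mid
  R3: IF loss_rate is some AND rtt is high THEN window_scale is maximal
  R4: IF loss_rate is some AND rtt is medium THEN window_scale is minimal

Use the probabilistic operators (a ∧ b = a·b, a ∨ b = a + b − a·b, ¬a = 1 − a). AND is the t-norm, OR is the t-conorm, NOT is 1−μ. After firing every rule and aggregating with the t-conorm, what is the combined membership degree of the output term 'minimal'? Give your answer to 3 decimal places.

0.683

R1: low=0.51, some=0.34; OR[a + b − a·b] → w = 0.6766
R2: heavy=0.86, medium=0.06; AND[a·b] → w = 0.0516
R3: some=0.34, high=0.68; AND[a·b] → w = 0.2312
R4: some=0.34, medium=0.06; AND[a·b] → w = 0.0204
Rules with consequent 'minimal': {R1, R4} → strengths 0.6766, 0.0204
Aggregate via t-conorm [a + b − a·b]: 0.6832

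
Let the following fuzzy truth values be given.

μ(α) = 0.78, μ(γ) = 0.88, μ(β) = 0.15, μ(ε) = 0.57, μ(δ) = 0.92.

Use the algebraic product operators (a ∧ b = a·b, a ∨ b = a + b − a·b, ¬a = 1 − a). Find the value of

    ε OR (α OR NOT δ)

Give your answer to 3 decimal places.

0.913

NOT δ = 1 − 0.9200 = 0.0800
α OR NOT δ = a + b − a·b on (0.7800, 0.0800) = 0.7976
ε OR (α OR NOT δ) = a + b − a·b on (0.5700, 0.7976) = 0.9130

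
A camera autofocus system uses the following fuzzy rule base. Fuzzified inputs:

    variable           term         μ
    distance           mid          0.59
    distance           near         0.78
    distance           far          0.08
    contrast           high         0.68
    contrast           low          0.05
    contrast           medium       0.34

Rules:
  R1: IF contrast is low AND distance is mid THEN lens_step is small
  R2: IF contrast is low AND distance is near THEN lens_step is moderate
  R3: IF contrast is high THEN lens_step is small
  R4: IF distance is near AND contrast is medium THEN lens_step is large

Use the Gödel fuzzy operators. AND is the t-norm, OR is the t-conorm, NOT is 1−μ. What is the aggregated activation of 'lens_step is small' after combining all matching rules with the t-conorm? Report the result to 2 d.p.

R1: low=0.05, mid=0.59; AND[min(a, b)] → w = 0.05
R2: low=0.05, near=0.78; AND[min(a, b)] → w = 0.05
R3: high=0.68 → w = 0.68
R4: near=0.78, medium=0.34; AND[min(a, b)] → w = 0.34
Rules with consequent 'small': {R1, R3} → strengths 0.05, 0.68
Aggregate via t-conorm [max(a, b)]: 0.68

0.68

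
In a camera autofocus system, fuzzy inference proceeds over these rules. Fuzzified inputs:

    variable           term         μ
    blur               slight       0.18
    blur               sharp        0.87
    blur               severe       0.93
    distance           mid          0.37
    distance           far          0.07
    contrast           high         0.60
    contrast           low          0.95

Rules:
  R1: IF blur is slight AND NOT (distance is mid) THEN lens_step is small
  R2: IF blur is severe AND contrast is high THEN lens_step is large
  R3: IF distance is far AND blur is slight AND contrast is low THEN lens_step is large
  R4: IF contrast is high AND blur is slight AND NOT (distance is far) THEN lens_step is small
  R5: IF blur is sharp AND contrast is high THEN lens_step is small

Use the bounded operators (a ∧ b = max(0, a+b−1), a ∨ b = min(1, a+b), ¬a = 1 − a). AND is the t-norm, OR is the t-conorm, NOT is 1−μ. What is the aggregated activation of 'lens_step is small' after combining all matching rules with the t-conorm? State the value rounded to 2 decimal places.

0.47

R1: slight=0.18, ¬mid=1−0.37=0.63; AND[max(0, a+b−1)] → w = 0.00
R2: severe=0.93, high=0.60; AND[max(0, a+b−1)] → w = 0.53
R3: far=0.07, slight=0.18, low=0.95; AND[max(0, a+b−1)] → w = 0.00
R4: high=0.60, slight=0.18, ¬far=1−0.07=0.93; AND[max(0, a+b−1)] → w = 0.00
R5: sharp=0.87, high=0.60; AND[max(0, a+b−1)] → w = 0.47
Rules with consequent 'small': {R1, R4, R5} → strengths 0.00, 0.00, 0.47
Aggregate via t-conorm [min(1, a+b)]: 0.47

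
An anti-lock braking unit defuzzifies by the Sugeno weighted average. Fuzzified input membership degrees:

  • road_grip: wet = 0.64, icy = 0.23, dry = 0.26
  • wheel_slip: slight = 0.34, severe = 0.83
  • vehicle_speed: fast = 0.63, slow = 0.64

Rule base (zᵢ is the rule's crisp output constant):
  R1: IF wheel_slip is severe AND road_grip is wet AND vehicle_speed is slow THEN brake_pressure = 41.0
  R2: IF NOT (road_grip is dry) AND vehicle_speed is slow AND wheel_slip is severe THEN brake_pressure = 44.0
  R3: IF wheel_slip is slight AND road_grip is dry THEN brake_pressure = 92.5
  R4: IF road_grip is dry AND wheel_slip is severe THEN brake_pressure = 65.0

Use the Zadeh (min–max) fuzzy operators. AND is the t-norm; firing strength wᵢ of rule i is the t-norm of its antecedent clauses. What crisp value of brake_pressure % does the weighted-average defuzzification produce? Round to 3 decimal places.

R1 (z=41.0): severe=0.83, wet=0.64, slow=0.64; AND[min(a, b)] → w = 0.64
R2 (z=44.0): ¬dry=1−0.26=0.74, slow=0.64, severe=0.83; AND[min(a, b)] → w = 0.64
R3 (z=92.5): slight=0.34, dry=0.26; AND[min(a, b)] → w = 0.26
R4 (z=65.0): dry=0.26, severe=0.83; AND[min(a, b)] → w = 0.26
Weighted average = (0.64·41.0 + 0.64·44.0 + 0.26·92.5 + 0.26·65.0) / (0.64 + 0.64 + 0.26 + 0.26)
  = 95.3500 / 1.8000 = 52.972

52.972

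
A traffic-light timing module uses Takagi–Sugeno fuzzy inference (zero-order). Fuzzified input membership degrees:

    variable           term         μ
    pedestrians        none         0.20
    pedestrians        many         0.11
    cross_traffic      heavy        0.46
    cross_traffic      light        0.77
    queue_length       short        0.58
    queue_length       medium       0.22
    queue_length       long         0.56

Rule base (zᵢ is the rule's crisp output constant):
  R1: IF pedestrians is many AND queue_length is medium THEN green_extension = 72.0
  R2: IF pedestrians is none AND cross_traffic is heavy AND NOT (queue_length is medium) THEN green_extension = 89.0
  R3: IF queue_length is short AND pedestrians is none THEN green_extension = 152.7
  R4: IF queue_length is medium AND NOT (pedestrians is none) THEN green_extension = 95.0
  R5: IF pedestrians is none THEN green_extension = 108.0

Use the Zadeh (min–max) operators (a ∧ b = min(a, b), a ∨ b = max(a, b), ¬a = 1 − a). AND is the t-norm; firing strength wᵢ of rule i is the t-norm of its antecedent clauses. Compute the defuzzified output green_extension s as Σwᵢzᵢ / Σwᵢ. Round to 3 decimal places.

106.194

R1 (z=72.0): many=0.11, medium=0.22; AND[min(a, b)] → w = 0.11
R2 (z=89.0): none=0.20, heavy=0.46, ¬medium=1−0.22=0.78; AND[min(a, b)] → w = 0.20
R3 (z=152.7): short=0.58, none=0.20; AND[min(a, b)] → w = 0.20
R4 (z=95.0): medium=0.22, ¬none=1−0.20=0.80; AND[min(a, b)] → w = 0.22
R5 (z=108.0): none=0.20 → w = 0.20
Weighted average = (0.11·72.0 + 0.20·89.0 + 0.20·152.7 + 0.22·95.0 + 0.20·108.0) / (0.11 + 0.20 + 0.20 + 0.22 + 0.20)
  = 98.7600 / 0.9300 = 106.194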